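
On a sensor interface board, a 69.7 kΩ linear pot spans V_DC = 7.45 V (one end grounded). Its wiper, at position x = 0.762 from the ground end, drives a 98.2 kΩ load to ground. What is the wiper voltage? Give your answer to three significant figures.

The pot divides into 16.59 kΩ above the wiper and 53.11 kΩ below.
R_L loads the lower segment: effective lower R = 34.47 kΩ.
V_out = 7.45 × 34.47/(16.59 + 34.47) = 5.029 V.

V_out ≈ 5.03 V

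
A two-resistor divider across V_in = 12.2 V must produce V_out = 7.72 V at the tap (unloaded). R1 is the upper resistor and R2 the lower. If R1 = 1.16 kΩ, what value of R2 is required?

R2 ≈ 2.00 kΩ

The divider ratio is R2/(R1+R2) = 7.72/12.2 = 0.6328.
R2 = R1 · 0.6328/(1 − 0.6328) = 1.999 kΩ.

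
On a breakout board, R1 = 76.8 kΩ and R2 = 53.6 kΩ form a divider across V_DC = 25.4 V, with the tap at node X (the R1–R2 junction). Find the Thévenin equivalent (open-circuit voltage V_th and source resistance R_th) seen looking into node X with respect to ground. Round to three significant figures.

With X open, the divider is unloaded: V_th = 25.4 × 53.6/130.4 = 10.44 V.
Looking into X with the source shorted: R_th = R1·R2/(R1+R2) = 76.80 × 53.6/130.4 = 31.57 kΩ.

V_th ≈ 10.4 V, R_th ≈ 31.6 kΩ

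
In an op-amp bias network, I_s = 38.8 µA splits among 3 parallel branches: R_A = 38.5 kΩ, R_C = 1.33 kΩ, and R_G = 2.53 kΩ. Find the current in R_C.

Total conductance ΣG = 1/38.5 + 1/1.33 + 1/2.53 = 1.173 (units of 1/kΩ).
Current divider: I(R_C) = I_s · G_k/ΣG = 38.8 × (0.7519/1.173) = 38.8 × 0.6409 = 24.87 µA.

I ≈ 24.9 µA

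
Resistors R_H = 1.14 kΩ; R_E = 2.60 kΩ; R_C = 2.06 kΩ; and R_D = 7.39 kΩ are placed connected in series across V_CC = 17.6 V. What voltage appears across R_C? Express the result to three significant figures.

Total series resistance ΣR = 1.14 + 2.60 + 2.06 + 7.39 = 13.19 kΩ.
By the voltage-divider rule, V = 17.6 × 2.060/13.19 = 2.749 V.

V ≈ 2.75 V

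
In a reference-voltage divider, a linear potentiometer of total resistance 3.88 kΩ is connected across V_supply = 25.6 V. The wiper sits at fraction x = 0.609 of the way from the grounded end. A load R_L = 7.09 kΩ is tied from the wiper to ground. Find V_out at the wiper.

Lower segment x·R_p = 2.363 kΩ; upper segment (1−x)·R_p = 1.517 kΩ.
Lower segment in parallel with the load: 2.363 ‖ 7.09 = 1.772 kΩ.
Loaded-divider output: V_out = 25.6 × 0.5388 = 13.79 V.

V_out ≈ 13.8 V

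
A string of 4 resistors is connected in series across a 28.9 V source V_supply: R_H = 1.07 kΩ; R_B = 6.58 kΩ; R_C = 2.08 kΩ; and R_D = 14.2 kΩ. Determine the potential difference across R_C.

V ≈ 2.51 V

Series total: ΣR = 1.07 + 6.58 + 2.08 + 14.2 = 23.93 kΩ.
By the voltage-divider rule, V = 28.9 × 2.080/23.93 = 2.512 V.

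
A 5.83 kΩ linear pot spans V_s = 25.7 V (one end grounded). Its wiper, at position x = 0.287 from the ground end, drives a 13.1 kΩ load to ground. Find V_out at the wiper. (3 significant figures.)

Split the track: R_lower = x·R_p = 1.673 kΩ, R_upper = (1−x)·R_p = 4.157 kΩ.
Lower segment in parallel with the load: 1.673 ‖ 13.1 = 1.484 kΩ.
V_out = 25.7 × 1.484/(4.157 + 1.484) = 6.760 V.

V_out ≈ 6.76 V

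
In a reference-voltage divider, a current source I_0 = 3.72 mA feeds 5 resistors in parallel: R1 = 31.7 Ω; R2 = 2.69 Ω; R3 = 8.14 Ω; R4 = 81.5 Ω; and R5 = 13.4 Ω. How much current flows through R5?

I ≈ 0.453 mA

ΣG = 1/31.7 + 1/2.69 + 1/8.14 + 1/81.5 + 1/13.4 = 0.6130.
Current divider: I(R5) = I_0 · G_k/ΣG = 3.72 × (0.07463/0.6130) = 3.72 × 0.1217 = 0.4528 mA.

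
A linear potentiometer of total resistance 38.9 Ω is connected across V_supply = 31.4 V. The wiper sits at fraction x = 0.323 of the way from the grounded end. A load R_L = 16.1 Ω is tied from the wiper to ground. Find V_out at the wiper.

Split the track: R_lower = x·R_p = 12.56 Ω, R_upper = (1−x)·R_p = 26.34 Ω.
Lower segment in parallel with the load: 12.56 ‖ 16.1 = 7.057 Ω.
Loaded-divider output: V_out = 31.4 × 0.2113 = 6.636 V.

V_out ≈ 6.64 V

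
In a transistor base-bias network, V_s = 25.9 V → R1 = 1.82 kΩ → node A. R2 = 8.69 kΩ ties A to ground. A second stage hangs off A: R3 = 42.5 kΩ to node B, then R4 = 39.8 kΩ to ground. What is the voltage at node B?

V_B ≈ 10.2 V

Node A sees R2 in parallel with the series input of stage 2, R3 + R4 = 82.30 kΩ.
Effective lower resistance at A: R2 ‖ 82.30 = 7.860 kΩ.
V_A = 25.9 × 7.860/(1.82 + 7.860) = 21.03 V.
Stage 2 is unloaded, so V_B = V_A · R4/(R3+R4) = 21.03 × 39.8/82.30 = 10.17 V.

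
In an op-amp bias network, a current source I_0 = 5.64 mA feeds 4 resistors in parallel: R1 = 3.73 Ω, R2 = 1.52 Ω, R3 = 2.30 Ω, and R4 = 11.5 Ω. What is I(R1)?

Total conductance ΣG = 1/3.73 + 1/1.52 + 1/2.30 + 1/11.5 = 1.448 (units of 1/Ω).
Current divider: I(R1) = I_0 · G_k/ΣG = 5.64 × (0.2681/1.448) = 5.64 × 0.1852 = 1.044 mA.

I ≈ 1.04 mA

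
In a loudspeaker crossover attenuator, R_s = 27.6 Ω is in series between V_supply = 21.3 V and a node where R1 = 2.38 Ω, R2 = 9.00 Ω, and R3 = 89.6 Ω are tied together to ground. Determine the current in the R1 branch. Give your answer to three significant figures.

Combine the parallel branches: R_p = (1/2.38 + 1/9.00 + 1/89.6)⁻¹ = 1.844 Ω.
Node voltage V_A = V_supply · R_p/(R_s + R_p) = 21.3 × 0.06261 = 1.334 V.
I(R1) = V_A / R1 = 1.334/2.38 = 0.5604 A.

I ≈ 0.560 A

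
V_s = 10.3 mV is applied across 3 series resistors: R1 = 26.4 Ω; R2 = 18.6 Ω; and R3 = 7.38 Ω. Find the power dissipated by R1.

ΣR = 52.38 Ω → I = 10.3/52.38 = 0.1966 mA.
P = I²R = 0.03867 × 26.4 = 1.021 µW.

P ≈ 1.02 µW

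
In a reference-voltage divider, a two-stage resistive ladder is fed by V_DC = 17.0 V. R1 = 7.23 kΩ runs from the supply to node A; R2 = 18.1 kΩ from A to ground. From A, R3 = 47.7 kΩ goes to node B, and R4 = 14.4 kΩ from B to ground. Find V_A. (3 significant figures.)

Node A sees R2 in parallel with the series input of stage 2, R3 + R4 = 62.10 kΩ.
Effective lower resistance at A: R2 ‖ 62.10 = 14.02 kΩ.
V_A = 17.0 × 14.02/(7.23 + 14.02) = 11.21 V.

V_A ≈ 11.2 V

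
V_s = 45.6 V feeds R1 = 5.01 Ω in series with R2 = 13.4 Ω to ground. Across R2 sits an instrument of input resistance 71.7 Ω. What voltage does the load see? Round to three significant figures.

V_out ≈ 31.6 V

The load sits in parallel with R2, giving an effective lower resistance R2' = R2·R_L/(R2+R_L) = 11.29 Ω.
Then V_out = V_s · R2'/(R1 + R2') = 45.6 × 11.29/16.30 = 31.58 V.
(Unloaded it would be 33.2 V; the load pulls it down.)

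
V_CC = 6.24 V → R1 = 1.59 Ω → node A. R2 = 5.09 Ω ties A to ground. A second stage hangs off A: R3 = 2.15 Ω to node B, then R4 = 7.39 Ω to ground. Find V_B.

V_B ≈ 3.27 V

Looking into the second stage from A: R3 + R4 = 9.540 Ω appears in parallel with R2.
Effective lower resistance at A: R2 ‖ 9.540 = 3.319 Ω.
So V_A = 6.24 × 0.6761 = 4.219 V.
Stage 2 is unloaded, so V_B = V_A · R4/(R3+R4) = 4.219 × 7.39/9.540 = 3.268 V.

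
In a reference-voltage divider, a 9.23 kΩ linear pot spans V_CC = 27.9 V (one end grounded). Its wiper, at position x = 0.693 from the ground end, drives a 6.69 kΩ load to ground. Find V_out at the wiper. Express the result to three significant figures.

Split the track: R_lower = x·R_p = 6.396 kΩ, R_upper = (1−x)·R_p = 2.834 kΩ.
R_L loads the lower segment: effective lower R = 3.270 kΩ.
Loaded-divider output: V_out = 27.9 × 0.5357 = 14.95 V.
(Unloaded: V_out = x·V_CC = 19.3 V.)

V_out ≈ 14.9 V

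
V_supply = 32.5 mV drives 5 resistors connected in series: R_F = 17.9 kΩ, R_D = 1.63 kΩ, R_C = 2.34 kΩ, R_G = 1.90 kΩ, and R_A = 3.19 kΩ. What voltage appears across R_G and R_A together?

V ≈ 6.14 mV

ΣR = 17.9 + 1.63 + 2.34 + 1.90 + 3.19 = 26.96 kΩ.
R_{R_G..R_A} = 1.90 + 3.19 = 5.090 kΩ.
By the voltage-divider rule, V = 32.5 × 5.090/26.96 = 6.136 mV.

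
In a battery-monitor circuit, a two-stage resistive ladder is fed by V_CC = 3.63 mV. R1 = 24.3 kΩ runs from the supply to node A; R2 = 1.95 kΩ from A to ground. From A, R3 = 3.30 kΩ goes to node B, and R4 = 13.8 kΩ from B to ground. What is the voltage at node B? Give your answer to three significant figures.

V_B ≈ 0.197 mV

Node A sees R2 in parallel with the series input of stage 2, R3 + R4 = 17.10 kΩ.
Effective lower resistance at A: R2 ‖ 17.10 = 1.750 kΩ.
V_A = 3.63 × 1.750/(24.3 + 1.750) = 0.2439 mV.
V_B = V_A × 0.8070 = 0.1968 mV.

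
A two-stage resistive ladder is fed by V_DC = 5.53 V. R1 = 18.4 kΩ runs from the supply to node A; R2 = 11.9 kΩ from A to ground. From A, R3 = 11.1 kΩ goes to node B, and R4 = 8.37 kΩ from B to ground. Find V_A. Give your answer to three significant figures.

V_A ≈ 1.58 V

Looking into the second stage from A: R3 + R4 = 19.47 kΩ appears in parallel with R2.
Effective lower resistance at A: R2 ‖ 19.47 = 7.386 kΩ.
So V_A = 5.53 × 0.2864 = 1.584 V.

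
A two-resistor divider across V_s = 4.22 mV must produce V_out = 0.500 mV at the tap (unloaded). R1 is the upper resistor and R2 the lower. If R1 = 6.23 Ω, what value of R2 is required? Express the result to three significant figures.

R2 ≈ 0.837 Ω

Required fraction k = V_out/V_s = 0.1185.
Rearranging, R2 = R1·k/(1−k) = 6.23 × 0.1344 = 0.8374 Ω.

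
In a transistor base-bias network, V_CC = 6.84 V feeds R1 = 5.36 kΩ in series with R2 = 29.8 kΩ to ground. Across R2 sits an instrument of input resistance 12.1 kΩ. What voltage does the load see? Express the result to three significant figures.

V_out ≈ 4.21 V

R2 ‖ R_L = (29.8 × 12.1)/(29.8 + 12.1) = 8.606 kΩ.
Voltage divider with the loaded lower leg: V_out = 6.84 × 8.606/(5.36 + 8.606) = 6.84 × 0.6162 = 4.215 V.
(Unloaded it would be 5.80 V; the load pulls it down.)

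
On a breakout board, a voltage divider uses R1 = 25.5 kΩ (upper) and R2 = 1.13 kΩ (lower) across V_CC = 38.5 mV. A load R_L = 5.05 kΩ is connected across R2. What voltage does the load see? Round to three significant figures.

V_out ≈ 1.35 mV

First combine the lower leg with the load: R2 ‖ R_L = 0.9234 kΩ.
Then V_out = V_CC · R2'/(R1 + R2') = 38.5 × 0.9234/26.42 = 1.345 mV.
(Unloaded it would be 1.63 mV; the load pulls it down.)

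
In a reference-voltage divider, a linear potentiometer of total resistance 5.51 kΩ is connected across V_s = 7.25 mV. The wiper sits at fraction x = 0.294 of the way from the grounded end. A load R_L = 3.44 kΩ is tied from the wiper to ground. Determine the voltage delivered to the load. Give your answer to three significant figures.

Split the track: R_lower = x·R_p = 1.620 kΩ, R_upper = (1−x)·R_p = 3.890 kΩ.
R_L loads the lower segment: effective lower R = 1.101 kΩ.
V_out = 7.25 × 1.101/(3.890 + 1.101) = 1.600 mV.
(Unloaded: V_out = x·V_s = 2.13 mV.)

V_out ≈ 1.60 mV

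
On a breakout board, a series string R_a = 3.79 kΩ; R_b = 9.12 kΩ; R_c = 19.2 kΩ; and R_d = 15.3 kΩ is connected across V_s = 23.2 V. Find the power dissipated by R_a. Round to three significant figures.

The common current is I = 23.2/47.41 = 0.4893 mA.
P = I²R = 0.2395 × 3.79 = 0.9076 mW.

P ≈ 0.908 mW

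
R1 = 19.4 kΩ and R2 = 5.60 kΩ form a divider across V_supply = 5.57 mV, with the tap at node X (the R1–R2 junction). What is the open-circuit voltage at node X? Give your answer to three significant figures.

V_th ≈ 1.25 mV

Open-circuit (no load on X): V_th = V_supply · R2/(R1 + R2) = 5.57 × 5.60/(19.40 + 5.60) = 1.248 mV.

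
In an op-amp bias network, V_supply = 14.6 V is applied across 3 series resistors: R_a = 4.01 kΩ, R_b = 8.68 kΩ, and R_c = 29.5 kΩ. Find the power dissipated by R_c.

ΣR = 42.19 kΩ → I = 14.6/42.19 = 0.3461 mA.
P(R_c) = I²·R_c = (0.3461)² × 29.5 = 3.533 mW.

P ≈ 3.53 mW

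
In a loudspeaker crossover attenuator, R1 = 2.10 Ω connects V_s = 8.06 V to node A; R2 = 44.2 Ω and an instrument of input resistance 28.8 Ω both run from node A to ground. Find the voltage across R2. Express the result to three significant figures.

The load sits in parallel with R2, giving an effective lower resistance R2' = R2·R_L/(R2+R_L) = 17.44 Ω.
Voltage divider with the loaded lower leg: V_out = 8.06 × 17.44/(2.10 + 17.44) = 8.06 × 0.8925 = 7.194 V.
(Unloaded it would be 7.69 V; the load pulls it down.)

V_out ≈ 7.19 V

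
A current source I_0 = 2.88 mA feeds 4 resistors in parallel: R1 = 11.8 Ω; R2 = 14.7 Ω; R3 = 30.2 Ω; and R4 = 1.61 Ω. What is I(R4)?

Total conductance ΣG = 1/11.8 + 1/14.7 + 1/30.2 + 1/1.61 = 0.8070 (units of 1/Ω).
R4 takes the fraction G_k/ΣG = 0.6211/0.8070 = 0.7697, so I = 2.88 × 0.7697 = 2.217 mA.

I ≈ 2.22 mA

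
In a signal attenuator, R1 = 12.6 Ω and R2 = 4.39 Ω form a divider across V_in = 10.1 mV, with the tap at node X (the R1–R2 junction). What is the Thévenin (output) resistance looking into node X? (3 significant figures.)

With V_in suppressed (replaced by a short), R_th = R1 ‖ R2 = (12.60 × 4.39)/(12.60 + 4.39) = 3.256 Ω.

R_th ≈ 3.26 Ω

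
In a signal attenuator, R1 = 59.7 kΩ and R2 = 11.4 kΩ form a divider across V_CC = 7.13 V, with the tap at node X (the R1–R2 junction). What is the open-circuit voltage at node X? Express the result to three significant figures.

V_th ≈ 1.14 V

Open-circuit (no load on X): V_th = V_CC · R2/(R1 + R2) = 7.13 × 11.4/(59.70 + 11.4) = 1.143 V.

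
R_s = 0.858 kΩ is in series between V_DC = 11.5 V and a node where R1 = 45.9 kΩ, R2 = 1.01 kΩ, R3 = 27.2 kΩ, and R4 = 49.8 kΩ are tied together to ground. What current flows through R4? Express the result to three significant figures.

Parallel bank: R_p = 1/(1/45.9 + 1/1.01 + 1/27.2 + 1/49.8) = 0.9357 kΩ.
Node voltage V_A = V_DC · R_p/(R_s + R_p) = 11.5 × 0.5217 = 5.999 V.
Branch current I = V_A/R4 = 5.999/49.8 = 0.1205 mA.

I ≈ 0.120 mA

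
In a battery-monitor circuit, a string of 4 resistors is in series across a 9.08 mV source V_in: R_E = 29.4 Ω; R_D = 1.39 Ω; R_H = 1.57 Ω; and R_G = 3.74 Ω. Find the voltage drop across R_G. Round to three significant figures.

V ≈ 0.941 mV

ΣR = 29.4 + 1.39 + 1.57 + 3.74 = 36.10 Ω.
V = V_in · R/ΣR = 9.08 × 0.1036 = 0.9407 mV.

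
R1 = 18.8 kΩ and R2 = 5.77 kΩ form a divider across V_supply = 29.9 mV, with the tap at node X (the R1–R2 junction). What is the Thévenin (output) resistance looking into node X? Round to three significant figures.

R_th ≈ 4.41 kΩ

With V_supply suppressed (replaced by a short), R_th = R1 ‖ R2 = (18.80 × 5.77)/(18.80 + 5.77) = 4.415 kΩ.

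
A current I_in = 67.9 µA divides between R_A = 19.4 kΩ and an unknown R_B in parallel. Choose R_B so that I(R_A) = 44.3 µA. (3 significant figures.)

In a two-way split, I_A/I_in = R_B/(R_A + R_B).
With f = 0.6524, R_B = R_A · f/(1−f) = 19.4 × 1.877 = 36.42 kΩ.

R_B ≈ 36.4 kΩ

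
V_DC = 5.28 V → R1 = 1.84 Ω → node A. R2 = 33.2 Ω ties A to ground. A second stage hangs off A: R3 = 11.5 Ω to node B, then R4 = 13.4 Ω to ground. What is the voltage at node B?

V_B ≈ 2.52 V

Node A sees R2 in parallel with the series input of stage 2, R3 + R4 = 24.90 Ω.
Effective lower resistance at A: R2 ‖ 24.90 = 14.23 Ω.
First divider: V_A = V_DC · 14.23/(1.84 + 14.23) = 4.675 V.
Stage 2 is unloaded, so V_B = V_A · R4/(R3+R4) = 4.675 × 13.4/24.90 = 2.516 V.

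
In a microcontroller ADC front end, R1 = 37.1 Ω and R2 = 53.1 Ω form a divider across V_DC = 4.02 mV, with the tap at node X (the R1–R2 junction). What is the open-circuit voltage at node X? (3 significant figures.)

Open-circuit (no load on X): V_th = V_DC · R2/(R1 + R2) = 4.02 × 53.1/(37.10 + 53.1) = 2.367 mV.

V_th ≈ 2.37 mV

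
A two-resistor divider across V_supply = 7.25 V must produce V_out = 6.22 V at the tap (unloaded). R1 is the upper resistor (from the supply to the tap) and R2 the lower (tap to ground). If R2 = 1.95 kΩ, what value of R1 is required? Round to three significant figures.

R1 ≈ 0.323 kΩ

V_out/V_supply = R2/(R1+R2) = 0.8579.
Rearranging, R1 = R2·(1−k)/k = 1.95 × 0.1656 = 0.3229 kΩ.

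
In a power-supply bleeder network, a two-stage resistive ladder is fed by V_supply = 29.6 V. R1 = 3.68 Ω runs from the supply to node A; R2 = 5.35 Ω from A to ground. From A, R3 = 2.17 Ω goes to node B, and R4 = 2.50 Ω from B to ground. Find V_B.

V_B ≈ 6.40 V

The second stage (R3 + R4 = 4.670 Ω) loads node A in parallel with R2.
Effective lower resistance at A: R2 ‖ 4.670 = 2.493 Ω.
So V_A = 29.6 × 0.4039 = 11.96 V.
Stage 2 is unloaded, so V_B = V_A · R4/(R3+R4) = 11.96 × 2.50/4.670 = 6.400 V.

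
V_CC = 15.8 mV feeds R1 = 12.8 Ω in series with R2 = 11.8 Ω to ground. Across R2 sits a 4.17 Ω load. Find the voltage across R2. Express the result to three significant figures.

V_out ≈ 3.07 mV

First combine the lower leg with the load: R2 ‖ R_L = 3.081 Ω.
Then V_out = V_CC · R2'/(R1 + R2') = 15.8 × 3.081/15.88 = 3.065 mV.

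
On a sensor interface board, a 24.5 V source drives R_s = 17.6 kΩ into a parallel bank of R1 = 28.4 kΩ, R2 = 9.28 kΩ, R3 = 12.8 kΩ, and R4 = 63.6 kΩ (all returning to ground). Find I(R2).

I ≈ 0.511 mA

Combine the parallel branches: R_p = (1/28.4 + 1/9.28 + 1/12.8 + 1/63.6)⁻¹ = 4.223 kΩ.
V_A by voltage divider: V_A = 24.5 × 4.223/(17.6 + 4.223) = 4.741 V.
I(R2) = V_A / R2 = 4.741/9.28 = 0.5109 mA.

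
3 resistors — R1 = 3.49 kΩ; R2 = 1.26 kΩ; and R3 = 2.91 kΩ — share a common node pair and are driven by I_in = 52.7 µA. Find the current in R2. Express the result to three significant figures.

I ≈ 29.4 µA

Conductances: ΣG = 1/3.49 + 1/1.26 + 1/2.91 = 1.424 (1/kΩ).
Current divider: I(R2) = I_in · G_k/ΣG = 52.7 × (0.7937/1.424) = 52.7 × 0.5574 = 29.38 µA.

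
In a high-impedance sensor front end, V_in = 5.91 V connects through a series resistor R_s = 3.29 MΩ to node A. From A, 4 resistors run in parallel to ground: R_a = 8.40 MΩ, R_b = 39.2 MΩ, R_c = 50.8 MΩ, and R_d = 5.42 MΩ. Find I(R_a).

Parallel bank: R_p = 1/(1/8.40 + 1/39.2 + 1/50.8 + 1/5.42) = 2.867 MΩ.
Node voltage V_A = V_in · R_p/(R_s + R_p) = 5.91 × 0.4657 = 2.752 V.
I(R_a) = V_A / R_a = 2.752/8.40 = 0.3276 µA.

I ≈ 0.328 µA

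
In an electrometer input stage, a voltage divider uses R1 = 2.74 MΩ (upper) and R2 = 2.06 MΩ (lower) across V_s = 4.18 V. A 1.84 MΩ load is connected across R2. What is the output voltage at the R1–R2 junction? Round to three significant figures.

V_out ≈ 1.09 V

The load sits in parallel with R2, giving an effective lower resistance R2' = R2·R_L/(R2+R_L) = 0.9719 MΩ.
Now apply the divider: V_out = 4.18 × 0.2618 = 1.094 V.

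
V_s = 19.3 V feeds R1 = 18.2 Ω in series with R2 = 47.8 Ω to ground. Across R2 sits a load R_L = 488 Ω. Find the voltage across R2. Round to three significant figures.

R2 ‖ R_L = (47.8 × 488)/(47.8 + 488) = 43.54 Ω.
Then V_out = V_s · R2'/(R1 + R2') = 19.3 × 43.54/61.74 = 13.61 V.

V_out ≈ 13.6 V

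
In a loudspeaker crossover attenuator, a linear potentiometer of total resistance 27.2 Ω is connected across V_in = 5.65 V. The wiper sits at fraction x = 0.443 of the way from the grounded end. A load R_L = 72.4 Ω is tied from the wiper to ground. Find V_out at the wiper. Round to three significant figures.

V_out ≈ 2.29 V

Split the track: R_lower = x·R_p = 12.05 Ω, R_upper = (1−x)·R_p = 15.15 Ω.
(x·R_p) ‖ R_L = 10.33 Ω.
V_out = 5.65 × 10.33/(15.15 + 10.33) = 2.291 V.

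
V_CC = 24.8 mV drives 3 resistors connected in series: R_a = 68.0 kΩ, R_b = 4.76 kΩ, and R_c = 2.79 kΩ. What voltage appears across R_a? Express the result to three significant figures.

V ≈ 22.3 mV

Total series resistance ΣR = 68.0 + 4.76 + 2.79 = 75.55 kΩ.
By the voltage-divider rule, V = 24.8 × 68.00/75.55 = 22.32 mV.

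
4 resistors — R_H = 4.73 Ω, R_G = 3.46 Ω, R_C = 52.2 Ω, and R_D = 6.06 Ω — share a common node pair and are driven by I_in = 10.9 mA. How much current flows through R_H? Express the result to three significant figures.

I ≈ 3.37 mA

Conductances: ΣG = 1/4.73 + 1/3.46 + 1/52.2 + 1/6.06 = 0.6846 (1/Ω).
By the current-divider rule, I = I_in · G_k/ΣG = 10.9 × 0.3088 = 3.366 mA.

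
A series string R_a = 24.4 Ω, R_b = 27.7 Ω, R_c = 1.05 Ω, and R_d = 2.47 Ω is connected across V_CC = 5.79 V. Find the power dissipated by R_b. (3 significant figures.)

P ≈ 0.300 W

The common current is I = 5.79/55.62 = 0.1041 A.
V(R_b) = I·R = 2.884 V; P = V·I = 2.884 × 0.1041 = 0.3002 W.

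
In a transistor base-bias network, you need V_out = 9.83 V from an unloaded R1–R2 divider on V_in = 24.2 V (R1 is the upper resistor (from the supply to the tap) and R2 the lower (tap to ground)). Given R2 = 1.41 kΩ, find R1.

V_out/V_in = R2/(R1+R2) = 0.4062.
So R1 = R2 · (V_in/V_out − 1) = 1.41 × (24.2/9.83 − 1) = 1.41 × 1.462 = 2.061 kΩ.

R1 ≈ 2.06 kΩ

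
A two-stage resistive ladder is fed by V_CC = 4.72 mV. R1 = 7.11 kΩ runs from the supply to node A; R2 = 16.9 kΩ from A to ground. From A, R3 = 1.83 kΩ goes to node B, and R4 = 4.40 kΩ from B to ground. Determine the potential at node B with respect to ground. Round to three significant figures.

V_B ≈ 1.30 mV

Node A sees R2 in parallel with the series input of stage 2, R3 + R4 = 6.230 kΩ.
Effective lower resistance at A: R2 ‖ 6.230 = 4.552 kΩ.
So V_A = 4.72 × 0.3903 = 1.842 mV.
V_B = V_A × 0.7063 = 1.301 mV.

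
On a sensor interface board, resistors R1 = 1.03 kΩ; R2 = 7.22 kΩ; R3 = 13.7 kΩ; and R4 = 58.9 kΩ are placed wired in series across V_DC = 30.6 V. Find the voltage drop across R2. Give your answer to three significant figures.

Series total: ΣR = 1.03 + 7.22 + 13.7 + 58.9 = 80.85 kΩ.
By the voltage-divider rule, V = 30.6 × 7.220/80.85 = 2.733 V.

V ≈ 2.73 V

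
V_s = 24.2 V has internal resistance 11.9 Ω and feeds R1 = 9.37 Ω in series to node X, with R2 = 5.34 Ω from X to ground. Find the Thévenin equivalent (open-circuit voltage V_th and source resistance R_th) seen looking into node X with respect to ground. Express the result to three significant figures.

R1' = 11.9 + 9.37 = 21.27 Ω (source resistance + R1).
With X open, the divider is unloaded: V_th = 24.2 × 5.34/26.61 = 4.856 V.
Looking into X with the source shorted: R_th = R1'·R2/(R1'+R2) = 21.27 × 5.34/26.61 = 4.268 Ω.

V_th ≈ 4.86 V, R_th ≈ 4.27 Ω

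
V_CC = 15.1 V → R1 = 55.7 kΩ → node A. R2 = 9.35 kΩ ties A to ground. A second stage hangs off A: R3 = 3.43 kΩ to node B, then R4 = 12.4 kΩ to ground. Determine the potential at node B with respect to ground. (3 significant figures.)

Looking into the second stage from A: R3 + R4 = 15.83 kΩ appears in parallel with R2.
R2 ‖ (R3+R4) = 5.878 kΩ.
So V_A = 15.1 × 0.09546 = 1.441 V.
V_B = V_A × 0.7833 = 1.129 V.

V_B ≈ 1.13 V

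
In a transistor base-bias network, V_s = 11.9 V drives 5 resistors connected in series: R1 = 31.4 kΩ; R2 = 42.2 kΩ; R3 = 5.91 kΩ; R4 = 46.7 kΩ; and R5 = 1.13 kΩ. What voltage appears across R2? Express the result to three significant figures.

ΣR = 31.4 + 42.2 + 5.91 + 46.7 + 1.13 = 127.3 kΩ.
V = V_s · R/ΣR = 11.9 × 0.3314 = 3.944 V.

V ≈ 3.94 V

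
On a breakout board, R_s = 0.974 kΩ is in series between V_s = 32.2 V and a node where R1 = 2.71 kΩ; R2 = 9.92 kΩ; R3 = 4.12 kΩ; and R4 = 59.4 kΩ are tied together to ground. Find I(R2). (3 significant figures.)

Combine the parallel branches: R_p = (1/2.71 + 1/9.92 + 1/4.12 + 1/59.4)⁻¹ = 1.371 kΩ.
V_A = 32.2 × 1.371/2.345 = 18.83 V.
I(R2) = V_A / R2 = 18.83/9.92 = 1.898 mA.

I ≈ 1.90 mA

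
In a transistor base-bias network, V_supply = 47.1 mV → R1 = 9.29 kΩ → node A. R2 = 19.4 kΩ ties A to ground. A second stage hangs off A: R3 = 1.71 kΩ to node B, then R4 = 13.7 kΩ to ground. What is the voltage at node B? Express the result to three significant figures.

V_B ≈ 20.1 mV

The second stage (R3 + R4 = 15.41 kΩ) loads node A in parallel with R2.
Effective lower resistance at A: R2 ‖ 15.41 = 8.588 kΩ.
First divider: V_A = V_supply · 8.588/(9.29 + 8.588) = 22.63 mV.
V_B = V_A × 0.8890 = 20.11 mV.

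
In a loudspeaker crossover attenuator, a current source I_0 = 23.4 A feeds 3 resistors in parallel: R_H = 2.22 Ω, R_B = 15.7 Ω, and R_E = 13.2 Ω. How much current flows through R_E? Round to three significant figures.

I ≈ 3.01 A

Total conductance ΣG = 1/2.22 + 1/15.7 + 1/13.2 = 0.5899 (units of 1/Ω).
R_E takes the fraction G_k/ΣG = 0.07576/0.5899 = 0.1284, so I = 23.4 × 0.1284 = 3.005 A.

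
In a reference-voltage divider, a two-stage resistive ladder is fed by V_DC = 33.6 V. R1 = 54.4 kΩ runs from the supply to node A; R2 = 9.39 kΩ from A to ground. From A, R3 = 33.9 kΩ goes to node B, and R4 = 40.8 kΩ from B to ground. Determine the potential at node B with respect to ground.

V_B ≈ 2.44 V

Node A sees R2 in parallel with the series input of stage 2, R3 + R4 = 74.70 kΩ.
R2 ‖ (R3+R4) = 8.341 kΩ.
First divider: V_A = V_DC · 8.341/(54.4 + 8.341) = 4.467 V.
Stage 2 is unloaded, so V_B = V_A · R4/(R3+R4) = 4.467 × 40.8/74.70 = 2.440 V.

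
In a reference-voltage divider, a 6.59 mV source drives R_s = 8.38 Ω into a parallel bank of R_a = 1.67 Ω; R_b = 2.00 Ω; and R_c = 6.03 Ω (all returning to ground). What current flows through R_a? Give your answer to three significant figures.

Parallel bank: R_p = 1/(1/1.67 + 1/2.00 + 1/6.03) = 0.7907 Ω.
V_A by voltage divider: V_A = 6.59 × 0.7907/(8.38 + 0.7907) = 0.5682 mV.
I(R_a) = V_A / R_a = 0.5682/1.67 = 0.3402 mA.
(Equivalently: I_total = 0.7186 mA, then current-divider fraction G_k/ΣG = 0.4735.)

I ≈ 0.340 mA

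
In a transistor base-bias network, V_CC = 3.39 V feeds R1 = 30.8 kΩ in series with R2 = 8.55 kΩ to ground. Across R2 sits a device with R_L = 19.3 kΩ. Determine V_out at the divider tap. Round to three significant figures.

First combine the lower leg with the load: R2 ‖ R_L = 5.925 kΩ.
Voltage divider with the loaded lower leg: V_out = 3.39 × 5.925/(30.8 + 5.925) = 3.39 × 0.1613 = 0.5469 V.

V_out ≈ 0.547 V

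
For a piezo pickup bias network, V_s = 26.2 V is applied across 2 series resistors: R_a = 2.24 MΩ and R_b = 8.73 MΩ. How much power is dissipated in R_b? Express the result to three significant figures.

The common current is I = 26.2/10.97 = 2.388 µA.
P = I²R = 5.704 × 8.73 = 49.80 µW.

P ≈ 49.8 µW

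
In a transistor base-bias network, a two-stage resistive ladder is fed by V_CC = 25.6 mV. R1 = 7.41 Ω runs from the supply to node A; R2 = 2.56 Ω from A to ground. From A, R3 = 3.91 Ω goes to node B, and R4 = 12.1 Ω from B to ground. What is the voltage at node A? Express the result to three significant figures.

Node A sees R2 in parallel with the series input of stage 2, R3 + R4 = 16.01 Ω.
Effective lower resistance at A: R2 ‖ 16.01 = 2.207 Ω.
So V_A = 25.6 × 0.2295 = 5.875 mV.

V_A ≈ 5.88 mV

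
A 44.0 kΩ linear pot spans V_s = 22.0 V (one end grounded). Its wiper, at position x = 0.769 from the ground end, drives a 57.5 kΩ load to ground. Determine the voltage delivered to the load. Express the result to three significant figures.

Lower segment x·R_p = 33.84 kΩ; upper segment (1−x)·R_p = 10.16 kΩ.
R_L loads the lower segment: effective lower R = 21.30 kΩ.
V_out = 22.0 × 21.30/(10.16 + 21.30) = 14.89 V.

V_out ≈ 14.9 V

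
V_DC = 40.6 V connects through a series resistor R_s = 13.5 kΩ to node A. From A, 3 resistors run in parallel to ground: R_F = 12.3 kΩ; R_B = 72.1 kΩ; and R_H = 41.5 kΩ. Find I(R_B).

Equivalent of the parallel group: R_p = 8.385 kΩ.
V_A by voltage divider: V_A = 40.6 × 8.385/(13.5 + 8.385) = 15.55 V.
I(R_B) = V_A / R_B = 15.55/72.1 = 0.2157 mA.

I ≈ 0.216 mA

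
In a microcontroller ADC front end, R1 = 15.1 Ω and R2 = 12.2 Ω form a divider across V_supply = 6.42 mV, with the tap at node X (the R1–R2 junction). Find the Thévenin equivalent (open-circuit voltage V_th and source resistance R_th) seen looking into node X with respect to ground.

With X open, the divider is unloaded: V_th = 6.42 × 12.2/27.30 = 2.869 mV.
Zeroing V_supply shorts the top of R1 to ground, so R_th = R1 ‖ R2 = 6.748 Ω.

V_th ≈ 2.87 mV, R_th ≈ 6.75 Ω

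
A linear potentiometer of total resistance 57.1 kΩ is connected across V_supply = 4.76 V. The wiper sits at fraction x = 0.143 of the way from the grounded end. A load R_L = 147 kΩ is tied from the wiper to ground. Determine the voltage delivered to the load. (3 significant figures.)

The pot divides into 48.93 kΩ above the wiper and 8.165 kΩ below.
Lower segment in parallel with the load: 8.165 ‖ 147 = 7.736 kΩ.
V_out = 4.76 × 7.736/(48.93 + 7.736) = 0.6497 V.
(Unloaded: V_out = x·V_supply = 0.681 V.)

V_out ≈ 0.650 V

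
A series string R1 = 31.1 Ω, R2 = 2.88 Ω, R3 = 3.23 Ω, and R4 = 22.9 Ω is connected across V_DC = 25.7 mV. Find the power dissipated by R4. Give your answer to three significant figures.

The common current is I = 25.7/60.11 = 0.4275 mA.
P(R4) = I²·R4 = (0.4275)² × 22.9 = 4.186 µW.

P ≈ 4.19 µW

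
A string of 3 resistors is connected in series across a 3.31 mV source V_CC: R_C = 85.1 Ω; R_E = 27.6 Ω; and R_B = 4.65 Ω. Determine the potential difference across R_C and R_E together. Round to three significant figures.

ΣR = 85.1 + 27.6 + 4.65 = 117.3 Ω.
R_{R_C..R_E} = 85.1 + 27.6 = 112.7 Ω.
Voltage divider: V = V_CC · (112.7 / 117.3) = 3.31 × 0.9604 = 3.179 mV.

V ≈ 3.18 mV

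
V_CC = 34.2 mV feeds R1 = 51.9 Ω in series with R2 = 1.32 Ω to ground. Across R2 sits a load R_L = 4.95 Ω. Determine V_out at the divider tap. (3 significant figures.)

V_out ≈ 0.673 mV

The load sits in parallel with R2, giving an effective lower resistance R2' = R2·R_L/(R2+R_L) = 1.042 Ω.
Now apply the divider: V_out = 34.2 × 0.01968 = 0.6732 mV.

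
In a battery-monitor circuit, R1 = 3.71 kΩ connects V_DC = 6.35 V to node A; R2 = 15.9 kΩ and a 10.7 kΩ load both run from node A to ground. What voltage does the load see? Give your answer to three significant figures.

V_out ≈ 4.02 V

First combine the lower leg with the load: R2 ‖ R_L = 6.396 kΩ.
Then V_out = V_DC · R2'/(R1 + R2') = 6.35 × 6.396/10.11 = 4.019 V.
(Unloaded it would be 5.15 V; the load pulls it down.)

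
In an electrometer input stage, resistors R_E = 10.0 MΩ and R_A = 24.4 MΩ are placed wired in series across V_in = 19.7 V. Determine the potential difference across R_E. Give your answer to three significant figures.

V ≈ 5.73 V

Total series resistance ΣR = 10.0 + 24.4 = 34.40 MΩ.
Voltage divider: V = V_in · (10.00 / 34.40) = 19.7 × 0.2907 = 5.727 V.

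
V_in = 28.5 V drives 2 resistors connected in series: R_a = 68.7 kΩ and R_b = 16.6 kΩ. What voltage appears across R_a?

Series total: ΣR = 68.7 + 16.6 = 85.30 kΩ.
Voltage divider: V = V_in · (68.70 / 85.30) = 28.5 × 0.8054 = 22.95 V.

V ≈ 23.0 V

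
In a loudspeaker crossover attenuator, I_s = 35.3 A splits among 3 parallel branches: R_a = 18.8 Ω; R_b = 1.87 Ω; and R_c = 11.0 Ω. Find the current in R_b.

I ≈ 27.8 A

ΣG = 1/18.8 + 1/1.87 + 1/11.0 = 0.6789.
Current divider: I(R_b) = I_s · G_k/ΣG = 35.3 × (0.5348/0.6789) = 35.3 × 0.7877 = 27.81 A.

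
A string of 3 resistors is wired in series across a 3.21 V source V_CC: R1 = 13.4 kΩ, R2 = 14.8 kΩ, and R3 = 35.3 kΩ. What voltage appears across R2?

V ≈ 0.748 V

Series total: ΣR = 13.4 + 14.8 + 35.3 = 63.50 kΩ.
Voltage divider: V = V_CC · (14.80 / 63.50) = 3.21 × 0.2331 = 0.7482 V.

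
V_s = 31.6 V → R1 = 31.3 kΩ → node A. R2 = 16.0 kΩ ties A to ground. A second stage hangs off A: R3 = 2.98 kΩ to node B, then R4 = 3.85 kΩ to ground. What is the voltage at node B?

V_B ≈ 2.36 V

Node A sees R2 in parallel with the series input of stage 2, R3 + R4 = 6.830 kΩ.
Effective lower resistance at A: R2 ‖ 6.830 = 4.787 kΩ.
First divider: V_A = V_s · 4.787/(31.3 + 4.787) = 4.192 V.
Stage 2 is unloaded, so V_B = V_A · R4/(R3+R4) = 4.192 × 3.85/6.830 = 2.363 V.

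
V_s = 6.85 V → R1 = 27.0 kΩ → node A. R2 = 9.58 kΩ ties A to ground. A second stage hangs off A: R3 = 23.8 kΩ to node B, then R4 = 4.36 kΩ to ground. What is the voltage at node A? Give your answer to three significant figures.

The second stage (R3 + R4 = 28.16 kΩ) loads node A in parallel with R2.
Effective lower resistance at A: R2 ‖ 28.16 = 7.148 kΩ.
So V_A = 6.85 × 0.2093 = 1.434 V.

V_A ≈ 1.43 V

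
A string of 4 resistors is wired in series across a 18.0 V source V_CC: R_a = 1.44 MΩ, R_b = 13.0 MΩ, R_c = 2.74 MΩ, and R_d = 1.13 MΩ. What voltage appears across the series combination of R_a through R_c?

V ≈ 16.9 V

Total series resistance ΣR = 1.44 + 13.0 + 2.74 + 1.13 = 18.31 MΩ.
R_{R_a..R_c} = 1.44 + 13.0 + 2.74 = 17.18 MΩ.
Voltage divider: V = V_CC · (17.18 / 18.31) = 18.0 × 0.9383 = 16.89 V.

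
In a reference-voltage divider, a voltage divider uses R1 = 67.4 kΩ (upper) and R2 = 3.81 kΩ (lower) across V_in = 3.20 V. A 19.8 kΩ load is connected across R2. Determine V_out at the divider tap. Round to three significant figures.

V_out ≈ 0.145 V

R2 ‖ R_L = (3.81 × 19.8)/(3.81 + 19.8) = 3.195 kΩ.
Then V_out = V_in · R2'/(R1 + R2') = 3.20 × 3.195/70.60 = 0.1448 V.
(Unloaded it would be 0.171 V; the load pulls it down.)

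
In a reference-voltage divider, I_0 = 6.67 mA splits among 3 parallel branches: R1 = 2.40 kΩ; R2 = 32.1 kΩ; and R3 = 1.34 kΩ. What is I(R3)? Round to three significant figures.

Conductances: ΣG = 1/2.40 + 1/32.1 + 1/1.34 = 1.194 (1/kΩ).
Current divider: I(R3) = I_0 · G_k/ΣG = 6.67 × (0.7463/1.194) = 6.67 × 0.6250 = 4.169 mA.

I ≈ 4.17 mA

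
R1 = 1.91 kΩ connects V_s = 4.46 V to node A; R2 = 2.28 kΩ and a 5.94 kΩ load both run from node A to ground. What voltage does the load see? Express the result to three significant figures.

V_out ≈ 2.07 V

The load sits in parallel with R2, giving an effective lower resistance R2' = R2·R_L/(R2+R_L) = 1.648 kΩ.
Then V_out = V_s · R2'/(R1 + R2') = 4.46 × 1.648/3.558 = 2.066 V.
(Unloaded it would be 2.43 V; the load pulls it down.)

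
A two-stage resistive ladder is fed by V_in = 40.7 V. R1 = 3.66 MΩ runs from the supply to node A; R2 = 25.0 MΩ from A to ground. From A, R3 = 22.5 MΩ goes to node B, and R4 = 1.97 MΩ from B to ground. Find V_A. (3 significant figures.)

Node A sees R2 in parallel with the series input of stage 2, R3 + R4 = 24.47 MΩ.
Effective lower resistance at A: R2 ‖ 24.47 = 12.37 MΩ.
So V_A = 40.7 × 0.7716 = 31.41 V.

V_A ≈ 31.4 V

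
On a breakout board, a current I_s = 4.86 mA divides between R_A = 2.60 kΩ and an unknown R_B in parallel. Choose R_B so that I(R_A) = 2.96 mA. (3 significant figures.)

R_B ≈ 4.05 kΩ

Two-branch current divider: I_A = I_s · R_B/(R_A + R_B).
With f = 0.6091, R_B = R_A · f/(1−f) = 2.60 × 1.558 = 4.051 kΩ.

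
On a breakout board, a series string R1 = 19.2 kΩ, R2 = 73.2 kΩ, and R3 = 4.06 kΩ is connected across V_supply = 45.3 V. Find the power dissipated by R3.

P ≈ 0.895 mW

The common current is I = 45.3/96.46 = 0.4696 mA.
P(R3) = I²·R3 = (0.4696)² × 4.06 = 0.8954 mW.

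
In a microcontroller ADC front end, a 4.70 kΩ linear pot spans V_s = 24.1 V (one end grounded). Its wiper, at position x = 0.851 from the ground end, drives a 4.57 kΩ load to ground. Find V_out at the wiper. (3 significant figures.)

The pot divides into 0.7003 kΩ above the wiper and 4.000 kΩ below.
R_L loads the lower segment: effective lower R = 2.133 kΩ.
Loaded-divider output: V_out = 24.1 × 0.7528 = 18.14 V.

V_out ≈ 18.1 V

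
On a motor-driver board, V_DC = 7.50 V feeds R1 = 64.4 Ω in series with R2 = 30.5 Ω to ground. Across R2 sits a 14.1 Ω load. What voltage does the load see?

First combine the lower leg with the load: R2 ‖ R_L = 9.642 Ω.
Now apply the divider: V_out = 7.50 × 0.1302 = 0.9767 V.

V_out ≈ 0.977 V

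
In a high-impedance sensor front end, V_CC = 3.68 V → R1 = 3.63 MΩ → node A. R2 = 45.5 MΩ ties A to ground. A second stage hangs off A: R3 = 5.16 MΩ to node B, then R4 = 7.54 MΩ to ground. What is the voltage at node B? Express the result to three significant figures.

Looking into the second stage from A: R3 + R4 = 12.70 MΩ appears in parallel with R2.
R2 ‖ (R3+R4) = 9.929 MΩ.
V_A = 3.68 × 9.929/(3.63 + 9.929) = 2.695 V.
V_B = V_A × 0.5937 = 1.600 V.

V_B ≈ 1.60 V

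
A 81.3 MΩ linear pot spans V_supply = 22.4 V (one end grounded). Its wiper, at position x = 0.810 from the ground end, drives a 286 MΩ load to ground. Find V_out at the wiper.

V_out ≈ 17.4 V

The pot divides into 15.45 MΩ above the wiper and 65.85 MΩ below.
(x·R_p) ‖ R_L = 53.53 MΩ.
Then V_out = V_supply · 53.53/(15.45 + 53.53) = 17.38 V.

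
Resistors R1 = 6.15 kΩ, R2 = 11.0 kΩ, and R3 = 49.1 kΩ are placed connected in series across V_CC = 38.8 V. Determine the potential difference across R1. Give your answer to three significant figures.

V ≈ 3.60 V

Total series resistance ΣR = 6.15 + 11.0 + 49.1 = 66.25 kΩ.
V = V_CC · R/ΣR = 38.8 × 0.09283 = 3.602 V.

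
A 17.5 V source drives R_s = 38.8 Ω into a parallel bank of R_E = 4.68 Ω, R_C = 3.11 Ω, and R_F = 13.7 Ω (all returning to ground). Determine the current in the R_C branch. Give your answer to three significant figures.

Combine the parallel branches: R_p = (1/4.68 + 1/3.11 + 1/13.7)⁻¹ = 1.644 Ω.
V_A = 17.5 × 1.644/40.44 = 0.7114 V.
I(R_C) = V_A / R_C = 0.7114/3.11 = 0.2288 A.

I ≈ 0.229 A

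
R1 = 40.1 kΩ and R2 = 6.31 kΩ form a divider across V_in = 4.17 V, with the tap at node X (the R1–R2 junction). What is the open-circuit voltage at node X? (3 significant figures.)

V_th is the unloaded tap voltage: V_in · R2/(R1+R2) = 4.17 × 0.1360 = 0.5670 V.

V_th ≈ 0.567 V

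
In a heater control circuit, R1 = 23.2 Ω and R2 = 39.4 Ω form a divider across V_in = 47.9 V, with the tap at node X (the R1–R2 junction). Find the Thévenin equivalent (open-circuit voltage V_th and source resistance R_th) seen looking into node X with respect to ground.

V_th ≈ 30.1 V, R_th ≈ 14.6 Ω

Open-circuit (no load on X): V_th = V_in · R2/(R1 + R2) = 47.9 × 39.4/(23.20 + 39.4) = 30.15 V.
With V_in suppressed (replaced by a short), R_th = R1 ‖ R2 = (23.20 × 39.4)/(23.20 + 39.4) = 14.60 Ω.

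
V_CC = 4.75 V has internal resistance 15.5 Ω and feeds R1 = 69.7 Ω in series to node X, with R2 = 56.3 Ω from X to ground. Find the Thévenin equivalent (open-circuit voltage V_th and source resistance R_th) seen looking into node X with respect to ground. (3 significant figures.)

R1' = 15.5 + 69.7 = 85.20 Ω (source resistance + R1).
With X open, the divider is unloaded: V_th = 4.75 × 56.3/141.5 = 1.890 V.
Looking into X with the source shorted: R_th = R1'·R2/(R1'+R2) = 85.20 × 56.3/141.5 = 33.90 Ω.

V_th ≈ 1.89 V, R_th ≈ 33.9 Ω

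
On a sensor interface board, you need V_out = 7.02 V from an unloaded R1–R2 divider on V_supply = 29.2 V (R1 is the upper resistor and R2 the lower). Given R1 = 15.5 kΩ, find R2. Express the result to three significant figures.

R2 ≈ 4.91 kΩ

Required fraction k = V_out/V_supply = 0.2404.
So R2 = R1 · V_out/(V_supply − V_out) = 15.5 × 7.02/(29.2 − 7.02) = 15.5 × 0.3165 = 4.906 kΩ.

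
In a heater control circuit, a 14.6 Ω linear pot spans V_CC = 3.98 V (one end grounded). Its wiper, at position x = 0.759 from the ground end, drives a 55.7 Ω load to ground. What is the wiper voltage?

Split the track: R_lower = x·R_p = 11.08 Ω, R_upper = (1−x)·R_p = 3.519 Ω.
(x·R_p) ‖ R_L = 9.243 Ω.
Loaded-divider output: V_out = 3.98 × 0.7243 = 2.883 V.
(Unloaded: V_out = x·V_CC = 3.02 V.)

V_out ≈ 2.88 V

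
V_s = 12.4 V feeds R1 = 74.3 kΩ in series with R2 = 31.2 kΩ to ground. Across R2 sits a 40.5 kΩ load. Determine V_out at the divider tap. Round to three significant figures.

V_out ≈ 2.38 V

First combine the lower leg with the load: R2 ‖ R_L = 17.62 kΩ.
Voltage divider with the loaded lower leg: V_out = 12.4 × 17.62/(74.3 + 17.62) = 12.4 × 0.1917 = 2.377 V.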